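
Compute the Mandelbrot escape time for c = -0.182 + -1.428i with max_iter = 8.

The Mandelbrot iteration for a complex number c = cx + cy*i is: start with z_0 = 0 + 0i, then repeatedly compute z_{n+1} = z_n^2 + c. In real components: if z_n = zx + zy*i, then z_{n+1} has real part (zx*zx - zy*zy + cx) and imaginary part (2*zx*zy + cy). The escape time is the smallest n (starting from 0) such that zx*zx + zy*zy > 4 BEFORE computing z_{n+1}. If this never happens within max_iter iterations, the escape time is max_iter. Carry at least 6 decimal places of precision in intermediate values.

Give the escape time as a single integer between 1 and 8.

z_0 = 0 + 0i, c = -0.1820 + -1.4280i
Iter 1: z = -0.1820 + -1.4280i, |z|^2 = 2.0723
Iter 2: z = -2.1881 + -0.9082i, |z|^2 = 5.6124
Escaped at iteration 2

Answer: 2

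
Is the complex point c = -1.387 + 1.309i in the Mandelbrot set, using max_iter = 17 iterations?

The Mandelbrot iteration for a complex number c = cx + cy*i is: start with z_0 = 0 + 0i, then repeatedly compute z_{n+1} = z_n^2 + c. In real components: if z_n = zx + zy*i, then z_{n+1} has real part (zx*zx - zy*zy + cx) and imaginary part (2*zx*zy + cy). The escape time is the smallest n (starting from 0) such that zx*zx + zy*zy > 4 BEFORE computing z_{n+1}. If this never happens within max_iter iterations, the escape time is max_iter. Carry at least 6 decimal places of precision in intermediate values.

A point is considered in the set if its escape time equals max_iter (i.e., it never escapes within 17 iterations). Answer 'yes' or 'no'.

z_0 = 0 + 0i, c = -1.3870 + 1.3090i
Iter 1: z = -1.3870 + 1.3090i, |z|^2 = 3.6372
Iter 2: z = -1.1767 + -2.3222i, |z|^2 = 6.7771
Escaped at iteration 2

Answer: no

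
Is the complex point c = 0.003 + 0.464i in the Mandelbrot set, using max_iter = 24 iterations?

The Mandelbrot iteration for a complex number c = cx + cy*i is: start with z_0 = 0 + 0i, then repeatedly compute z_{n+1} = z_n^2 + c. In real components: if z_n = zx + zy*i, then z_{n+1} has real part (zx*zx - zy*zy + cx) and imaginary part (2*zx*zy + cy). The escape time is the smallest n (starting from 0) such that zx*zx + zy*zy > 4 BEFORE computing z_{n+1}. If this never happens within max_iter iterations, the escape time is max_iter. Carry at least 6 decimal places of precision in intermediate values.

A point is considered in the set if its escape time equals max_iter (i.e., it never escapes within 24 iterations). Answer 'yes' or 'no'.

Answer: yes

Derivation:
z_0 = 0 + 0i, c = 0.0030 + 0.4640i
Iter 1: z = 0.0030 + 0.4640i, |z|^2 = 0.2153
Iter 2: z = -0.2123 + 0.4668i, |z|^2 = 0.2630
Iter 3: z = -0.1698 + 0.2658i, |z|^2 = 0.0995
Iter 4: z = -0.0388 + 0.3737i, |z|^2 = 0.1412
Iter 5: z = -0.1352 + 0.4350i, |z|^2 = 0.2075
Iter 6: z = -0.1679 + 0.3464i, |z|^2 = 0.1482
Iter 7: z = -0.0888 + 0.3476i, |z|^2 = 0.1287
Iter 8: z = -0.1100 + 0.4023i, |z|^2 = 0.1739
Iter 9: z = -0.1467 + 0.3755i, |z|^2 = 0.1625
Iter 10: z = -0.1165 + 0.3538i, |z|^2 = 0.1387
Iter 11: z = -0.1086 + 0.3816i, |z|^2 = 0.1574
Iter 12: z = -0.1308 + 0.3811i, |z|^2 = 0.1624
Iter 13: z = -0.1251 + 0.3643i, |z|^2 = 0.1484
Iter 14: z = -0.1141 + 0.3728i, |z|^2 = 0.1520
Iter 15: z = -0.1230 + 0.3790i, |z|^2 = 0.1587
Iter 16: z = -0.1255 + 0.3708i, |z|^2 = 0.1532
Iter 17: z = -0.1187 + 0.3709i, |z|^2 = 0.1517
Iter 18: z = -0.1205 + 0.3759i, |z|^2 = 0.1558
Iter 19: z = -0.1238 + 0.3734i, |z|^2 = 0.1548
Iter 20: z = -0.1211 + 0.3716i, |z|^2 = 0.1527
Iter 21: z = -0.1204 + 0.3740i, |z|^2 = 0.1544
Iter 22: z = -0.1224 + 0.3740i, |z|^2 = 0.1548
Iter 23: z = -0.1219 + 0.3725i, |z|^2 = 0.1536
Did not escape in 24 iterations → in set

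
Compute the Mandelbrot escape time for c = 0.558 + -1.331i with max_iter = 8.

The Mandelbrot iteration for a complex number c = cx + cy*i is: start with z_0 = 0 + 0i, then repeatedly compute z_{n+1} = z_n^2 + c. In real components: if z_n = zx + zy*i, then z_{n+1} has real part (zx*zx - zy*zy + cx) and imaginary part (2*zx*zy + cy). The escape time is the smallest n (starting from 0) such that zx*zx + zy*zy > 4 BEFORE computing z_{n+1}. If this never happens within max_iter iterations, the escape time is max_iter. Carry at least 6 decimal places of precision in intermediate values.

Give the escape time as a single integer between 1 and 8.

Answer: 2

Derivation:
z_0 = 0 + 0i, c = 0.5580 + -1.3310i
Iter 1: z = 0.5580 + -1.3310i, |z|^2 = 2.0829
Iter 2: z = -0.9022 + -2.8164i, |z|^2 = 8.7460
Escaped at iteration 2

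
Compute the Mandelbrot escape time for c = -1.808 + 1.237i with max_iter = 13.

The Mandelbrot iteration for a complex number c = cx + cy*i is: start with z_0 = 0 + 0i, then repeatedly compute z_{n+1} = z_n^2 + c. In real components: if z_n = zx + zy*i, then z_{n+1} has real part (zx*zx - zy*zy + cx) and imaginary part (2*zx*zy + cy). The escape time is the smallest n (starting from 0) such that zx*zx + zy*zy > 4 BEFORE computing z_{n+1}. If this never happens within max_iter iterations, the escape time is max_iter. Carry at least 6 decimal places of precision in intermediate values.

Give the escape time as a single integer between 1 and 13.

Answer: 1

Derivation:
z_0 = 0 + 0i, c = -1.8080 + 1.2370i
Iter 1: z = -1.8080 + 1.2370i, |z|^2 = 4.7990
Escaped at iteration 1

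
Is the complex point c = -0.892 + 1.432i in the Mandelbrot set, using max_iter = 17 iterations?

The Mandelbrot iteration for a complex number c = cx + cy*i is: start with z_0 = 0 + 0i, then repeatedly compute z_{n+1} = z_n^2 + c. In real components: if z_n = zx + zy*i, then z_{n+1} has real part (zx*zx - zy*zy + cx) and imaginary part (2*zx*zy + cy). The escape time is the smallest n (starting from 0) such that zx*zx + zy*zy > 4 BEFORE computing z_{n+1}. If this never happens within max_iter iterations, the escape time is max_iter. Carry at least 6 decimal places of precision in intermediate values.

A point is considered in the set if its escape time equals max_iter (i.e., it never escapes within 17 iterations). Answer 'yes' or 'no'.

z_0 = 0 + 0i, c = -0.8920 + 1.4320i
Iter 1: z = -0.8920 + 1.4320i, |z|^2 = 2.8463
Iter 2: z = -2.1470 + -1.1227i, |z|^2 = 5.8699
Escaped at iteration 2

Answer: no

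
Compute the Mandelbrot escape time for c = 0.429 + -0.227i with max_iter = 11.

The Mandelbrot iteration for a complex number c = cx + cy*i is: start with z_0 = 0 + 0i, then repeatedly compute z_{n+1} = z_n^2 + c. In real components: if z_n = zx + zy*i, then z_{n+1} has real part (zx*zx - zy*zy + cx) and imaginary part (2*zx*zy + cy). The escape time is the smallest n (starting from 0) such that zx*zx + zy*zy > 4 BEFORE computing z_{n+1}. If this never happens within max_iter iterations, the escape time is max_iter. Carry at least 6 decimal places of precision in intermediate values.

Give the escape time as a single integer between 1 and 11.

Answer: 11

Derivation:
z_0 = 0 + 0i, c = 0.4290 + -0.2270i
Iter 1: z = 0.4290 + -0.2270i, |z|^2 = 0.2356
Iter 2: z = 0.5615 + -0.4218i, |z|^2 = 0.4932
Iter 3: z = 0.5664 + -0.7007i, |z|^2 = 0.8117
Iter 4: z = 0.2589 + -1.0207i, |z|^2 = 1.1089
Iter 5: z = -0.5458 + -0.7555i, |z|^2 = 0.8688
Iter 6: z = 0.1561 + 0.5978i, |z|^2 = 0.3817
Iter 7: z = 0.0960 + -0.0404i, |z|^2 = 0.0109
Iter 8: z = 0.4366 + -0.2348i, |z|^2 = 0.2457
Iter 9: z = 0.5645 + -0.4320i, |z|^2 = 0.5053
Iter 10: z = 0.5611 + -0.7147i, |z|^2 = 0.8256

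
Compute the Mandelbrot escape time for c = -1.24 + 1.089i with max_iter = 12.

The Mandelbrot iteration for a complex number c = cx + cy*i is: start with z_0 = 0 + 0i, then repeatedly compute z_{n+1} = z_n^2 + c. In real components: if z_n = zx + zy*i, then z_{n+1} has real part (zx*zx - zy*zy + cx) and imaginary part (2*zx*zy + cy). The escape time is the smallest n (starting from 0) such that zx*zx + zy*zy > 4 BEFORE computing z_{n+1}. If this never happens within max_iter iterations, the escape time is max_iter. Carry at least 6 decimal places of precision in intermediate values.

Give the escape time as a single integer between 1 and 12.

z_0 = 0 + 0i, c = -1.2400 + 1.0890i
Iter 1: z = -1.2400 + 1.0890i, |z|^2 = 2.7235
Iter 2: z = -0.8883 + -1.6117i, |z|^2 = 3.3868
Iter 3: z = -3.0485 + 3.9524i, |z|^2 = 24.9154
Escaped at iteration 3

Answer: 3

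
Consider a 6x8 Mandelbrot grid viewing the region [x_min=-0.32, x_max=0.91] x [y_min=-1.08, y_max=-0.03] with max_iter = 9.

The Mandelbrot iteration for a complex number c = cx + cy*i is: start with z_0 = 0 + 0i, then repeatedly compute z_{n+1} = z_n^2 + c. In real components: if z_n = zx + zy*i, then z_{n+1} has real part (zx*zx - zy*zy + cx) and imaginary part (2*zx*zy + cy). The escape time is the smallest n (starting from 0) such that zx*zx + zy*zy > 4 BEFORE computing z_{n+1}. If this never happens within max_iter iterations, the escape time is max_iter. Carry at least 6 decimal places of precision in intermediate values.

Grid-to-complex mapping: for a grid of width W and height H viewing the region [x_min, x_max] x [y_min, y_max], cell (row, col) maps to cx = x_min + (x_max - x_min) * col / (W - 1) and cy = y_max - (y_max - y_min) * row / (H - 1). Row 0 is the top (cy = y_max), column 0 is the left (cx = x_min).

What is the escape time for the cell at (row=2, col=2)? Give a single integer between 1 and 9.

Answer: 9

Derivation:
z_0 = 0 + 0i, c = 0.1720 + -0.3300i
Iter 1: z = 0.1720 + -0.3300i, |z|^2 = 0.1385
Iter 2: z = 0.0927 + -0.4435i, |z|^2 = 0.2053
Iter 3: z = -0.0161 + -0.4122i, |z|^2 = 0.1702
Iter 4: z = 0.0023 + -0.3167i, |z|^2 = 0.1003
Iter 5: z = 0.0717 + -0.3315i, |z|^2 = 0.1150
Iter 6: z = 0.0673 + -0.3775i, |z|^2 = 0.1471
Iter 7: z = 0.0340 + -0.3808i, |z|^2 = 0.1462
Iter 8: z = 0.0282 + -0.3559i, |z|^2 = 0.1274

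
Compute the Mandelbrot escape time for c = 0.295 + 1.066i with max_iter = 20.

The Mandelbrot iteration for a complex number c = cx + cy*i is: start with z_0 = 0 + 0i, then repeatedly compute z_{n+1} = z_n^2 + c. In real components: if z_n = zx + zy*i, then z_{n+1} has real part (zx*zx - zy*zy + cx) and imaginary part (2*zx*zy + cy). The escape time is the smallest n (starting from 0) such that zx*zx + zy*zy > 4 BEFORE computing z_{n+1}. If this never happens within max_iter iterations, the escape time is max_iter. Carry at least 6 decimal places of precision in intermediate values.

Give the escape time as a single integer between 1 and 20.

Answer: 3

Derivation:
z_0 = 0 + 0i, c = 0.2950 + 1.0660i
Iter 1: z = 0.2950 + 1.0660i, |z|^2 = 1.2234
Iter 2: z = -0.7543 + 1.6949i, |z|^2 = 3.4418
Iter 3: z = -2.0088 + -1.4911i, |z|^2 = 6.2587
Escaped at iteration 3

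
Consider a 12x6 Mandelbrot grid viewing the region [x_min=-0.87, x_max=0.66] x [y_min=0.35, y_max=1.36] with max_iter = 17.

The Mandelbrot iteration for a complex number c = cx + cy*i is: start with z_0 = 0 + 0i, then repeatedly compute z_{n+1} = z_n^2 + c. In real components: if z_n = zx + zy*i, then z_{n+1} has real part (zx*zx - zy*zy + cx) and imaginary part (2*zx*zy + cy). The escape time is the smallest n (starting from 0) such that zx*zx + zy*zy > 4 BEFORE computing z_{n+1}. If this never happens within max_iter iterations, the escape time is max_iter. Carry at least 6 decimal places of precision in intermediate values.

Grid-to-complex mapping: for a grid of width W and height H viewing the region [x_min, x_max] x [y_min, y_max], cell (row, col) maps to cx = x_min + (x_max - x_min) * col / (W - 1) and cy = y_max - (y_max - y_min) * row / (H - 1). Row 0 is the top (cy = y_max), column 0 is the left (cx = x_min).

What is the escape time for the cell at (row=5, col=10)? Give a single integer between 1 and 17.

Answer: 5

Derivation:
z_0 = 0 + 0i, c = 0.5209 + 0.3500i
Iter 1: z = 0.5209 + 0.3500i, |z|^2 = 0.3938
Iter 2: z = 0.6698 + 0.7146i, |z|^2 = 0.9593
Iter 3: z = 0.4588 + 1.3073i, |z|^2 = 1.9194
Iter 4: z = -0.9776 + 1.5495i, |z|^2 = 3.3565
Iter 5: z = -0.9244 + -2.6794i, |z|^2 = 8.0337
Escaped at iteration 5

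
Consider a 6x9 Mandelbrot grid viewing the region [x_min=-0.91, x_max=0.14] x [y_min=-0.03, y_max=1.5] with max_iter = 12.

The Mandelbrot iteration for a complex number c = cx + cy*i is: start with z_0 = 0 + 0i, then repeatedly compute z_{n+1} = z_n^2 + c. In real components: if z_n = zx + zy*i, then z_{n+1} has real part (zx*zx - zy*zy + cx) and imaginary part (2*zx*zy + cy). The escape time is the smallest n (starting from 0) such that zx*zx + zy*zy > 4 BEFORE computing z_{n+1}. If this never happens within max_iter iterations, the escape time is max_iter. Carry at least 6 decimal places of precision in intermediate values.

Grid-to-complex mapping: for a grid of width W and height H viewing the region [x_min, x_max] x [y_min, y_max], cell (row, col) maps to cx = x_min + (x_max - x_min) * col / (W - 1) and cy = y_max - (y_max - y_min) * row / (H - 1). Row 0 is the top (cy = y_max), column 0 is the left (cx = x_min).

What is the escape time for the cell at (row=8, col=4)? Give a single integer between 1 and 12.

z_0 = 0 + 0i, c = -0.0700 + -0.0300i
Iter 1: z = -0.0700 + -0.0300i, |z|^2 = 0.0058
Iter 2: z = -0.0660 + -0.0258i, |z|^2 = 0.0050
Iter 3: z = -0.0663 + -0.0266i, |z|^2 = 0.0051
Iter 4: z = -0.0663 + -0.0265i, |z|^2 = 0.0051
Iter 5: z = -0.0663 + -0.0265i, |z|^2 = 0.0051
Iter 6: z = -0.0663 + -0.0265i, |z|^2 = 0.0051
Iter 7: z = -0.0663 + -0.0265i, |z|^2 = 0.0051
Iter 8: z = -0.0663 + -0.0265i, |z|^2 = 0.0051
Iter 9: z = -0.0663 + -0.0265i, |z|^2 = 0.0051
Iter 10: z = -0.0663 + -0.0265i, |z|^2 = 0.0051
Iter 11: z = -0.0663 + -0.0265i, |z|^2 = 0.0051

Answer: 12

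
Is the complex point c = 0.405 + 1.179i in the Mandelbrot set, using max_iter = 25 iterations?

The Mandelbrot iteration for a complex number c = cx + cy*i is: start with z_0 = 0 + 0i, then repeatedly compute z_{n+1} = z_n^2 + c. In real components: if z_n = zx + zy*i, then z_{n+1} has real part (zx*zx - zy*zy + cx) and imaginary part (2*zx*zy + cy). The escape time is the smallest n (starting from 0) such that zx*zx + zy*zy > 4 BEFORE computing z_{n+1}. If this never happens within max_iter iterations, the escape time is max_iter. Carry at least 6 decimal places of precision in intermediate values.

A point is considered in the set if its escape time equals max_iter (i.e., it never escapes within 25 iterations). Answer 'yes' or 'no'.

z_0 = 0 + 0i, c = 0.4050 + 1.1790i
Iter 1: z = 0.4050 + 1.1790i, |z|^2 = 1.5541
Iter 2: z = -0.8210 + 2.1340i, |z|^2 = 5.2280
Escaped at iteration 2

Answer: no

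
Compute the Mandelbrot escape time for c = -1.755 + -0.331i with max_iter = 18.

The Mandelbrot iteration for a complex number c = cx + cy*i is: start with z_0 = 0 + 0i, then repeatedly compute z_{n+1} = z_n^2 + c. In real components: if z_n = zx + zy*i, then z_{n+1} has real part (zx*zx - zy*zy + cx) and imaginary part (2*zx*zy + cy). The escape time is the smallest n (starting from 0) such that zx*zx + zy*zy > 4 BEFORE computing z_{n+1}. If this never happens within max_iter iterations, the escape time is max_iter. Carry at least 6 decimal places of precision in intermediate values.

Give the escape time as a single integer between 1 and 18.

Answer: 4

Derivation:
z_0 = 0 + 0i, c = -1.7550 + -0.3310i
Iter 1: z = -1.7550 + -0.3310i, |z|^2 = 3.1896
Iter 2: z = 1.2155 + 0.8308i, |z|^2 = 2.1676
Iter 3: z = -0.9679 + 1.6886i, |z|^2 = 3.7883
Iter 4: z = -3.6697 + -3.5998i, |z|^2 = 26.4255
Escaped at iteration 4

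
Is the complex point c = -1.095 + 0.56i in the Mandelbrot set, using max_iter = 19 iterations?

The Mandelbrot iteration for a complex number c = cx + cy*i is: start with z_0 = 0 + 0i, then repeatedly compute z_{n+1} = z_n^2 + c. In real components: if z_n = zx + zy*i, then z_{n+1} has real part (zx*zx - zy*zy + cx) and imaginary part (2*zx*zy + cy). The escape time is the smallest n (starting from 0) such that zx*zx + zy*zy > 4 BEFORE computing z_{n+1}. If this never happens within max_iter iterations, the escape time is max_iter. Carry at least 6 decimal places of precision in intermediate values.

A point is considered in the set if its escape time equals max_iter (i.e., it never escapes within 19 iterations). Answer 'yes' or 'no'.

z_0 = 0 + 0i, c = -1.0950 + 0.5600i
Iter 1: z = -1.0950 + 0.5600i, |z|^2 = 1.5126
Iter 2: z = -0.2096 + -0.6664i, |z|^2 = 0.4880
Iter 3: z = -1.4952 + 0.8393i, |z|^2 = 2.9400
Iter 4: z = 0.4361 + -1.9499i, |z|^2 = 3.9921
Iter 5: z = -4.7068 + -1.1405i, |z|^2 = 23.4545
Escaped at iteration 5

Answer: no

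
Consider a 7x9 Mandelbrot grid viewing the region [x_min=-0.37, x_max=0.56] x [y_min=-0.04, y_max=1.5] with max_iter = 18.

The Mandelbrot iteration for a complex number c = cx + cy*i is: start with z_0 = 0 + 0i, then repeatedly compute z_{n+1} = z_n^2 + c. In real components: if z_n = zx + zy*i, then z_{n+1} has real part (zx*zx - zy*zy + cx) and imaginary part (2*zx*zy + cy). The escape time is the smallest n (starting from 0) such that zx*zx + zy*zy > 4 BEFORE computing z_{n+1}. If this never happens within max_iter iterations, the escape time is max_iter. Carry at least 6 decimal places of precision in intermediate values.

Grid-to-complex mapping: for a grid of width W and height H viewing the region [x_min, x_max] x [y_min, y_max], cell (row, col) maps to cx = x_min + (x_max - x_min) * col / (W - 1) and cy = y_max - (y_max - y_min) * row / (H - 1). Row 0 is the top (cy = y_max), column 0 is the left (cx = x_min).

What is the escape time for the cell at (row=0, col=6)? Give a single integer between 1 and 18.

Answer: 2

Derivation:
z_0 = 0 + 0i, c = 0.5600 + 1.5000i
Iter 1: z = 0.5600 + 1.5000i, |z|^2 = 2.5636
Iter 2: z = -1.3764 + 3.1800i, |z|^2 = 12.0069
Escaped at iteration 2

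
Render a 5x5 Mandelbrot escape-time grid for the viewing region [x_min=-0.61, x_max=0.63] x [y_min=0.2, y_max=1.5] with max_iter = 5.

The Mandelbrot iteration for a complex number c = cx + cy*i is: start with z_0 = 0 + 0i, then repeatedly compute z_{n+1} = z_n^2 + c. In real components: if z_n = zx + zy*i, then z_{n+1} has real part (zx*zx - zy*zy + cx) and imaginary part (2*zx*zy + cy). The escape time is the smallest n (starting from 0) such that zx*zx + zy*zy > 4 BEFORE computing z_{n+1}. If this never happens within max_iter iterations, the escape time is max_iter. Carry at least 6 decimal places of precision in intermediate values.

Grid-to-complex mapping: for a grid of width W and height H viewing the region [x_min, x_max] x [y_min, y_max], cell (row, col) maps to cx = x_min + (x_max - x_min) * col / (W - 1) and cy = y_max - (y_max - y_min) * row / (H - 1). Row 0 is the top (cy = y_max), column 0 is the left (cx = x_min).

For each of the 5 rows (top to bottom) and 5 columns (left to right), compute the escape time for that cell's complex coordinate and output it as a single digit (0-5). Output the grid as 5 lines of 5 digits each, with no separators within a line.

(row=0, col=0): c = -0.6100 + 1.5000i → escape time 2
(row=0, col=1): c = -0.3000 + 1.5000i → escape time 2
(row=0, col=2): c = 0.0100 + 1.5000i → escape time 2
(row=0, col=3): c = 0.3200 + 1.5000i → escape time 2
(row=0, col=4): c = 0.6300 + 1.5000i → escape time 2
(row=1, col=0): c = -0.6100 + 1.1750i → escape time 3
(row=1, col=1): c = -0.3000 + 1.1750i → escape time 3
(row=1, col=2): c = 0.0100 + 1.1750i → escape time 3
(row=1, col=3): c = 0.3200 + 1.1750i → escape time 2
(row=1, col=4): c = 0.6300 + 1.1750i → escape time 2
(row=2, col=0): c = -0.6100 + 0.8500i → escape time 4
(row=2, col=1): c = -0.3000 + 0.8500i → escape time 5
(row=2, col=2): c = 0.0100 + 0.8500i → escape time 5
(row=2, col=3): c = 0.3200 + 0.8500i → escape time 4
(row=2, col=4): c = 0.6300 + 0.8500i → escape time 3
(row=3, col=0): c = -0.6100 + 0.5250i → escape time 5
(row=3, col=1): c = -0.3000 + 0.5250i → escape time 5
(row=3, col=2): c = 0.0100 + 0.5250i → escape time 5
(row=3, col=3): c = 0.3200 + 0.5250i → escape time 5
(row=3, col=4): c = 0.6300 + 0.5250i → escape time 3
(row=4, col=0): c = -0.6100 + 0.2000i → escape time 5
(row=4, col=1): c = -0.3000 + 0.2000i → escape time 5
(row=4, col=2): c = 0.0100 + 0.2000i → escape time 5
(row=4, col=3): c = 0.3200 + 0.2000i → escape time 5
(row=4, col=4): c = 0.6300 + 0.2000i → escape time 4

Answer: 22222
33322
45543
55553
55554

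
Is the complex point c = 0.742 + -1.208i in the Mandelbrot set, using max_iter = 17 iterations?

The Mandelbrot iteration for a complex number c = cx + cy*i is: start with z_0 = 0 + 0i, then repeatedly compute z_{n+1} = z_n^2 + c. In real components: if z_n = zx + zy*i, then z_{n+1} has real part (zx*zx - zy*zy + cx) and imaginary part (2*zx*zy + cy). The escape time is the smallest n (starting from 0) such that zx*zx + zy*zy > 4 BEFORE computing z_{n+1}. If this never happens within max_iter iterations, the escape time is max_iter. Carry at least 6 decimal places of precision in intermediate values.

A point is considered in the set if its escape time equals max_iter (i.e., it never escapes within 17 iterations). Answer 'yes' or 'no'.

z_0 = 0 + 0i, c = 0.7420 + -1.2080i
Iter 1: z = 0.7420 + -1.2080i, |z|^2 = 2.0098
Iter 2: z = -0.1667 + -3.0007i, |z|^2 = 9.0318
Escaped at iteration 2

Answer: no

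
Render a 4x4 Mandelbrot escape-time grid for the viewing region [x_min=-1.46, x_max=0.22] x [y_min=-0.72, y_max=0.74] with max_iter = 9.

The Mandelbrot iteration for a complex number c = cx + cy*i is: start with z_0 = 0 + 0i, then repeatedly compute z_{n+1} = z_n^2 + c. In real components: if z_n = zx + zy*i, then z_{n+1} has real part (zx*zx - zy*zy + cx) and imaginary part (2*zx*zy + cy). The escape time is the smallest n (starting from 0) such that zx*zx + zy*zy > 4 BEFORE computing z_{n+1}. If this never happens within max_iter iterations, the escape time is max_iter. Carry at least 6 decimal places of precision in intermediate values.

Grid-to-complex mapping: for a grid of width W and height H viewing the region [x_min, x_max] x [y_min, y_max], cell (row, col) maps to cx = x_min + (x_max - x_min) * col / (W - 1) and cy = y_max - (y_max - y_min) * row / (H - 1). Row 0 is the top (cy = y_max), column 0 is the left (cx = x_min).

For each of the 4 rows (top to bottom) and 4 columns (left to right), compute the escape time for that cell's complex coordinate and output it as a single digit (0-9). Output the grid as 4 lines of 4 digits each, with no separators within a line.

Answer: 3486
5999
5999
3496

Derivation:
(row=0, col=0): c = -1.4600 + 0.7400i → escape time 3
(row=0, col=1): c = -0.9000 + 0.7400i → escape time 4
(row=0, col=2): c = -0.3400 + 0.7400i → escape time 8
(row=0, col=3): c = 0.2200 + 0.7400i → escape time 6
(row=1, col=0): c = -1.4600 + 0.2533i → escape time 5
(row=1, col=1): c = -0.9000 + 0.2533i → escape time 9
(row=1, col=2): c = -0.3400 + 0.2533i → escape time 9
(row=1, col=3): c = 0.2200 + 0.2533i → escape time 9
(row=2, col=0): c = -1.4600 + -0.2333i → escape time 5
(row=2, col=1): c = -0.9000 + -0.2333i → escape time 9
(row=2, col=2): c = -0.3400 + -0.2333i → escape time 9
(row=2, col=3): c = 0.2200 + -0.2333i → escape time 9
(row=3, col=0): c = -1.4600 + -0.7200i → escape time 3
(row=3, col=1): c = -0.9000 + -0.7200i → escape time 4
(row=3, col=2): c = -0.3400 + -0.7200i → escape time 9
(row=3, col=3): c = 0.2200 + -0.7200i → escape time 6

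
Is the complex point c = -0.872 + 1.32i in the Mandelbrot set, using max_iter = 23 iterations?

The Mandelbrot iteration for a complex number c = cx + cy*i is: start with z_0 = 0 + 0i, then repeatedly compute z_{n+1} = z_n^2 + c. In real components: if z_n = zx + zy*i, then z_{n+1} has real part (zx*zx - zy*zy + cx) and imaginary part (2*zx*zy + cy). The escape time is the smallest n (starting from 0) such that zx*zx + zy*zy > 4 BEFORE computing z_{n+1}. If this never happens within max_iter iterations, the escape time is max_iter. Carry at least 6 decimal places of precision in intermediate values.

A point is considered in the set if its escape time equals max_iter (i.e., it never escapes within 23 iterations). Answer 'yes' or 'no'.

z_0 = 0 + 0i, c = -0.8720 + 1.3200i
Iter 1: z = -0.8720 + 1.3200i, |z|^2 = 2.5028
Iter 2: z = -1.8540 + -0.9821i, |z|^2 = 4.4019
Escaped at iteration 2

Answer: no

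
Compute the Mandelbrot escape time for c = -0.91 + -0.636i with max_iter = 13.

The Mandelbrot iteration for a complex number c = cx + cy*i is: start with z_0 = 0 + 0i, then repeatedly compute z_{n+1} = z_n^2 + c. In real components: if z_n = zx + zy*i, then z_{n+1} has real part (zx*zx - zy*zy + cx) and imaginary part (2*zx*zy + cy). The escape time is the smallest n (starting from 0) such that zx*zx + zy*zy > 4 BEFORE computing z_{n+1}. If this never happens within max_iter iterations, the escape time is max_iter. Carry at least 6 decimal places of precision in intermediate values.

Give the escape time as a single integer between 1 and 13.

z_0 = 0 + 0i, c = -0.9100 + -0.6360i
Iter 1: z = -0.9100 + -0.6360i, |z|^2 = 1.2326
Iter 2: z = -0.4864 + 0.5215i, |z|^2 = 0.5086
Iter 3: z = -0.9454 + -1.1433i, |z|^2 = 2.2010
Iter 4: z = -1.3234 + 1.5258i, |z|^2 = 4.0795
Escaped at iteration 4

Answer: 4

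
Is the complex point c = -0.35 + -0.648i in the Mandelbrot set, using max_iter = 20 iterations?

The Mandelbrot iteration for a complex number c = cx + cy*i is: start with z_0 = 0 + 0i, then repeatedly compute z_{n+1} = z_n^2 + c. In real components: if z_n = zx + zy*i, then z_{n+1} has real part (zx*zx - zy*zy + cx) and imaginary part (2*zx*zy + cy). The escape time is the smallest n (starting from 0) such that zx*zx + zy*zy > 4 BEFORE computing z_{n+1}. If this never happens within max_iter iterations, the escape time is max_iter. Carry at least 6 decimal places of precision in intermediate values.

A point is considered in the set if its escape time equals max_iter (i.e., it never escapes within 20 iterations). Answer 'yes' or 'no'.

z_0 = 0 + 0i, c = -0.3500 + -0.6480i
Iter 1: z = -0.3500 + -0.6480i, |z|^2 = 0.5424
Iter 2: z = -0.6474 + -0.1944i, |z|^2 = 0.4569
Iter 3: z = 0.0313 + -0.3963i, |z|^2 = 0.1580
Iter 4: z = -0.5061 + -0.6728i, |z|^2 = 0.7088
Iter 5: z = -0.5466 + 0.0330i, |z|^2 = 0.2999
Iter 6: z = -0.0523 + -0.6841i, |z|^2 = 0.4707
Iter 7: z = -0.8152 + -0.5764i, |z|^2 = 0.9969
Iter 8: z = -0.0177 + 0.2919i, |z|^2 = 0.0855
Iter 9: z = -0.4349 + -0.6583i, |z|^2 = 0.6225
Iter 10: z = -0.5943 + -0.0754i, |z|^2 = 0.3589
Iter 11: z = -0.0025 + -0.5584i, |z|^2 = 0.3118
Iter 12: z = -0.6617 + -0.6452i, |z|^2 = 0.8542
Iter 13: z = -0.3284 + 0.2059i, |z|^2 = 0.1502
Iter 14: z = -0.2846 + -0.7832i, |z|^2 = 0.6944
Iter 15: z = -0.8825 + -0.2022i, |z|^2 = 0.8196
Iter 16: z = 0.3879 + -0.2911i, |z|^2 = 0.2352
Iter 17: z = -0.2843 + -0.8738i, |z|^2 = 0.8444
Iter 18: z = -1.0327 + -0.1512i, |z|^2 = 1.0893
Iter 19: z = 0.6936 + -0.3358i, |z|^2 = 0.5939
Did not escape in 20 iterations → in set

Answer: yes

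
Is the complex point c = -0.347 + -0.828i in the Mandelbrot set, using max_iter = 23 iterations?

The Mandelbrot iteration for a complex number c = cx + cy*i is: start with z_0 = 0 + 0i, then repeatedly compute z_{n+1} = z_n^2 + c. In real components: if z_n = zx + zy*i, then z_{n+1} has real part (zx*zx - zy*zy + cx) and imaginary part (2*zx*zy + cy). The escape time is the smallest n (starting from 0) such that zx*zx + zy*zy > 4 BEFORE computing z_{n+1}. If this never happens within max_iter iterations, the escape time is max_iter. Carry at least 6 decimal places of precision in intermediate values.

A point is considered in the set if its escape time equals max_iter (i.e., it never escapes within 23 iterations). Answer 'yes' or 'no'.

Answer: no

Derivation:
z_0 = 0 + 0i, c = -0.3470 + -0.8280i
Iter 1: z = -0.3470 + -0.8280i, |z|^2 = 0.8060
Iter 2: z = -0.9122 + -0.2534i, |z|^2 = 0.8963
Iter 3: z = 0.4209 + -0.3658i, |z|^2 = 0.3109
Iter 4: z = -0.3037 + -1.1359i, |z|^2 = 1.3824
Iter 5: z = -1.5450 + -0.1382i, |z|^2 = 2.4062
Iter 6: z = 2.0210 + -0.4011i, |z|^2 = 4.2452
Escaped at iteration 6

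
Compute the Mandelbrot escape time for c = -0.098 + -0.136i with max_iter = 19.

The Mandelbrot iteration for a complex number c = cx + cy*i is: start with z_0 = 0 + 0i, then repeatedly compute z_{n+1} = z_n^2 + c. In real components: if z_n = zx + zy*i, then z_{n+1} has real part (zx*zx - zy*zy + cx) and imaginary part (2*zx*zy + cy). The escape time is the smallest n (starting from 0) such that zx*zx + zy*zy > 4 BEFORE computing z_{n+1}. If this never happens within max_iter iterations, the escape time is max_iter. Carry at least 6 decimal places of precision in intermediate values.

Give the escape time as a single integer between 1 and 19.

z_0 = 0 + 0i, c = -0.0980 + -0.1360i
Iter 1: z = -0.0980 + -0.1360i, |z|^2 = 0.0281
Iter 2: z = -0.1069 + -0.1093i, |z|^2 = 0.0234
Iter 3: z = -0.0985 + -0.1126i, |z|^2 = 0.0224
Iter 4: z = -0.1010 + -0.1138i, |z|^2 = 0.0231
Iter 5: z = -0.1008 + -0.1130i, |z|^2 = 0.0229
Iter 6: z = -0.1006 + -0.1132i, |z|^2 = 0.0229
Iter 7: z = -0.1007 + -0.1132i, |z|^2 = 0.0230
Iter 8: z = -0.1007 + -0.1132i, |z|^2 = 0.0230
Iter 9: z = -0.1007 + -0.1132i, |z|^2 = 0.0230
Iter 10: z = -0.1007 + -0.1132i, |z|^2 = 0.0230
Iter 11: z = -0.1007 + -0.1132i, |z|^2 = 0.0230
Iter 12: z = -0.1007 + -0.1132i, |z|^2 = 0.0230
Iter 13: z = -0.1007 + -0.1132i, |z|^2 = 0.0230
Iter 14: z = -0.1007 + -0.1132i, |z|^2 = 0.0230
Iter 15: z = -0.1007 + -0.1132i, |z|^2 = 0.0230
Iter 16: z = -0.1007 + -0.1132i, |z|^2 = 0.0230
Iter 17: z = -0.1007 + -0.1132i, |z|^2 = 0.0230
Iter 18: z = -0.1007 + -0.1132i, |z|^2 = 0.0230

Answer: 19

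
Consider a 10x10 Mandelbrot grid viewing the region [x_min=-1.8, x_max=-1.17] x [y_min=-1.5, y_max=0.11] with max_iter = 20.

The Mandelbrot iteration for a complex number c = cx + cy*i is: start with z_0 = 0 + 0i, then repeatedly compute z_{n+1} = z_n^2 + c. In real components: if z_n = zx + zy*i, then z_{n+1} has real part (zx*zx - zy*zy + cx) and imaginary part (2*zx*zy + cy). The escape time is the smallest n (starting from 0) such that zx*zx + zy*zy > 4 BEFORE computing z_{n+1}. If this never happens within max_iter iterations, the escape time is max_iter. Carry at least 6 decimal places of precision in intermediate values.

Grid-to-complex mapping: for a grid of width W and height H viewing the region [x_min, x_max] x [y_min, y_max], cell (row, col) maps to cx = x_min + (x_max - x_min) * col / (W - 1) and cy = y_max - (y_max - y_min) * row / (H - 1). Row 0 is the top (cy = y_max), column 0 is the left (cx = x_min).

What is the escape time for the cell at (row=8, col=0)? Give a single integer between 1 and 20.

z_0 = 0 + 0i, c = -1.8000 + -1.3211i
Iter 1: z = -1.8000 + -1.3211i, |z|^2 = 4.9853
Escaped at iteration 1

Answer: 1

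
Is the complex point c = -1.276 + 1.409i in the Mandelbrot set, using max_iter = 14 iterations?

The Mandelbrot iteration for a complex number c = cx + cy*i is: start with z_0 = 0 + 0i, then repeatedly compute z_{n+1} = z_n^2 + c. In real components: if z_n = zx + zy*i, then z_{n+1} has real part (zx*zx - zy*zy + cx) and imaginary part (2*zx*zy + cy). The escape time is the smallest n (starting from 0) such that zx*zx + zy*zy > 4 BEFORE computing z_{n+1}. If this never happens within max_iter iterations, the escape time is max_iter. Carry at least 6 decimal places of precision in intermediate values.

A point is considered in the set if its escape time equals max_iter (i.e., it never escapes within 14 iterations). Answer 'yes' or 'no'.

z_0 = 0 + 0i, c = -1.2760 + 1.4090i
Iter 1: z = -1.2760 + 1.4090i, |z|^2 = 3.6135
Iter 2: z = -1.6331 + -2.1868i, |z|^2 = 7.4490
Escaped at iteration 2

Answer: no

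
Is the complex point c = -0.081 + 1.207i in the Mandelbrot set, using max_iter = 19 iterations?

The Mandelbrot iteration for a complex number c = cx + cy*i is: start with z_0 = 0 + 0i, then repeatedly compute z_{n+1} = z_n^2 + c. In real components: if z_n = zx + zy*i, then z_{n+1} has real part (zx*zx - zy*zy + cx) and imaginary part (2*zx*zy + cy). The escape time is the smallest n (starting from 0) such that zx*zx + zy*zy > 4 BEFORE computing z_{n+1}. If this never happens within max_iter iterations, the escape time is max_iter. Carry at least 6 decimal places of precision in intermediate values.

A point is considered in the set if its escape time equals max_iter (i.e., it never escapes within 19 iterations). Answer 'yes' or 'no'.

z_0 = 0 + 0i, c = -0.0810 + 1.2070i
Iter 1: z = -0.0810 + 1.2070i, |z|^2 = 1.4634
Iter 2: z = -1.5313 + 1.0115i, |z|^2 = 3.3679
Iter 3: z = 1.2408 + -1.8907i, |z|^2 = 5.1142
Escaped at iteration 3

Answer: no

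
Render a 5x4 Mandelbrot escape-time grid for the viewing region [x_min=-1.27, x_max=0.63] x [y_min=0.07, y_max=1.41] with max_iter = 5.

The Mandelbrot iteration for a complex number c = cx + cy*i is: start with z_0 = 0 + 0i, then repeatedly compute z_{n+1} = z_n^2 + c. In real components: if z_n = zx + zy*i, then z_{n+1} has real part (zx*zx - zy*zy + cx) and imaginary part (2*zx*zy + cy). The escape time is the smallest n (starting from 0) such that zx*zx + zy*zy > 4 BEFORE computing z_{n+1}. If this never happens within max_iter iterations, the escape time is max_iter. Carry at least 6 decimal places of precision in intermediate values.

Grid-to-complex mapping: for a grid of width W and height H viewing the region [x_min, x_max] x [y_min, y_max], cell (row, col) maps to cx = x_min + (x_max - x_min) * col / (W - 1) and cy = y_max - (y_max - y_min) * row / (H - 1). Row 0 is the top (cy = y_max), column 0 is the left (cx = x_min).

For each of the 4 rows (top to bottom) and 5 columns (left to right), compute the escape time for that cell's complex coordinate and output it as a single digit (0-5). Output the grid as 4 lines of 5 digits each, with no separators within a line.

Answer: 22222
33542
45553
55554

Derivation:
(row=0, col=0): c = -1.2700 + 1.4100i → escape time 2
(row=0, col=1): c = -0.7950 + 1.4100i → escape time 2
(row=0, col=2): c = -0.3200 + 1.4100i → escape time 2
(row=0, col=3): c = 0.1550 + 1.4100i → escape time 2
(row=0, col=4): c = 0.6300 + 1.4100i → escape time 2
(row=1, col=0): c = -1.2700 + 0.9633i → escape time 3
(row=1, col=1): c = -0.7950 + 0.9633i → escape time 3
(row=1, col=2): c = -0.3200 + 0.9633i → escape time 5
(row=1, col=3): c = 0.1550 + 0.9633i → escape time 4
(row=1, col=4): c = 0.6300 + 0.9633i → escape time 2
(row=2, col=0): c = -1.2700 + 0.5167i → escape time 4
(row=2, col=1): c = -0.7950 + 0.5167i → escape time 5
(row=2, col=2): c = -0.3200 + 0.5167i → escape time 5
(row=2, col=3): c = 0.1550 + 0.5167i → escape time 5
(row=2, col=4): c = 0.6300 + 0.5167i → escape time 3
(row=3, col=0): c = -1.2700 + 0.0700i → escape time 5
(row=3, col=1): c = -0.7950 + 0.0700i → escape time 5
(row=3, col=2): c = -0.3200 + 0.0700i → escape time 5
(row=3, col=3): c = 0.1550 + 0.0700i → escape time 5
(row=3, col=4): c = 0.6300 + 0.0700i → escape time 4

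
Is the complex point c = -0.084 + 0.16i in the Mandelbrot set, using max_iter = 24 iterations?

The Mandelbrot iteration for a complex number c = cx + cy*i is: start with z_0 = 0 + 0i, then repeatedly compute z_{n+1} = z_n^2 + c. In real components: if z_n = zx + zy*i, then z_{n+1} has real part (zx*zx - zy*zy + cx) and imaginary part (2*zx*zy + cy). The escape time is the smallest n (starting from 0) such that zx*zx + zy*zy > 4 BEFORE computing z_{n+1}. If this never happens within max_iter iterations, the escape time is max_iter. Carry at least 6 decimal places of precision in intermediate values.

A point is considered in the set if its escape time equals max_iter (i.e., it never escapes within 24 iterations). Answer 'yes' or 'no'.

z_0 = 0 + 0i, c = -0.0840 + 0.1600i
Iter 1: z = -0.0840 + 0.1600i, |z|^2 = 0.0327
Iter 2: z = -0.1025 + 0.1331i, |z|^2 = 0.0282
Iter 3: z = -0.0912 + 0.1327i, |z|^2 = 0.0259
Iter 4: z = -0.0933 + 0.1358i, |z|^2 = 0.0271
Iter 5: z = -0.0937 + 0.1347i, |z|^2 = 0.0269
Iter 6: z = -0.0933 + 0.1348i, |z|^2 = 0.0269
Iter 7: z = -0.0934 + 0.1348i, |z|^2 = 0.0269
Iter 8: z = -0.0935 + 0.1348i, |z|^2 = 0.0269
Iter 9: z = -0.0934 + 0.1348i, |z|^2 = 0.0269
Iter 10: z = -0.0934 + 0.1348i, |z|^2 = 0.0269
Iter 11: z = -0.0934 + 0.1348i, |z|^2 = 0.0269
Iter 12: z = -0.0934 + 0.1348i, |z|^2 = 0.0269
Iter 13: z = -0.0934 + 0.1348i, |z|^2 = 0.0269
Iter 14: z = -0.0934 + 0.1348i, |z|^2 = 0.0269
Iter 15: z = -0.0934 + 0.1348i, |z|^2 = 0.0269
Iter 16: z = -0.0934 + 0.1348i, |z|^2 = 0.0269
Iter 17: z = -0.0934 + 0.1348i, |z|^2 = 0.0269
Iter 18: z = -0.0934 + 0.1348i, |z|^2 = 0.0269
Iter 19: z = -0.0934 + 0.1348i, |z|^2 = 0.0269
Iter 20: z = -0.0934 + 0.1348i, |z|^2 = 0.0269
Iter 21: z = -0.0934 + 0.1348i, |z|^2 = 0.0269
Iter 22: z = -0.0934 + 0.1348i, |z|^2 = 0.0269
Iter 23: z = -0.0934 + 0.1348i, |z|^2 = 0.0269
Did not escape in 24 iterations → in set

Answer: yes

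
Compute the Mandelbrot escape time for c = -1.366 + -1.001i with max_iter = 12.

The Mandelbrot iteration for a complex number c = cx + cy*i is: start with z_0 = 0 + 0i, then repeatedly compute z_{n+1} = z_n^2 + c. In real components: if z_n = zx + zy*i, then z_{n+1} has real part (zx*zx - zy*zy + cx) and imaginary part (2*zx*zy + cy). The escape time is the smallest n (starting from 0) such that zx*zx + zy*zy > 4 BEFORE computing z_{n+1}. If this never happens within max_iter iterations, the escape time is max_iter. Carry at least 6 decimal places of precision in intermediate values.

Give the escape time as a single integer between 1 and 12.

z_0 = 0 + 0i, c = -1.3660 + -1.0010i
Iter 1: z = -1.3660 + -1.0010i, |z|^2 = 2.8680
Iter 2: z = -0.5020 + 1.7337i, |z|^2 = 3.2579
Iter 3: z = -4.1198 + -2.7418i, |z|^2 = 24.4902
Escaped at iteration 3

Answer: 3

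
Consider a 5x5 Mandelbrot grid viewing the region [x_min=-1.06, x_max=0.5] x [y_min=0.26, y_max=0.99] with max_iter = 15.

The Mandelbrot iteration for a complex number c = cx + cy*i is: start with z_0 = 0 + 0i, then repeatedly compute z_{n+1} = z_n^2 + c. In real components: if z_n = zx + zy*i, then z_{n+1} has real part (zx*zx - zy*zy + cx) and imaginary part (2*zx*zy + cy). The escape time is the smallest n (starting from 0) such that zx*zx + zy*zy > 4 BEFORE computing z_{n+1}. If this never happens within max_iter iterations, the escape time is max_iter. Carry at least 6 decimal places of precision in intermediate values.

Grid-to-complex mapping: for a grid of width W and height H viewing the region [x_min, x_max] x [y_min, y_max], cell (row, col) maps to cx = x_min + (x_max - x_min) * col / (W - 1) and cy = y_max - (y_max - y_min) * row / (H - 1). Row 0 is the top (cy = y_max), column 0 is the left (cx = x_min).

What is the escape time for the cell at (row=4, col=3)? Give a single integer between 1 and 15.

Answer: 15

Derivation:
z_0 = 0 + 0i, c = 0.1100 + 0.2600i
Iter 1: z = 0.1100 + 0.2600i, |z|^2 = 0.0797
Iter 2: z = 0.0545 + 0.3172i, |z|^2 = 0.1036
Iter 3: z = 0.0124 + 0.2946i, |z|^2 = 0.0869
Iter 4: z = 0.0234 + 0.2673i, |z|^2 = 0.0720
Iter 5: z = 0.0391 + 0.2725i, |z|^2 = 0.0758
Iter 6: z = 0.0373 + 0.2813i, |z|^2 = 0.0805
Iter 7: z = 0.0323 + 0.2810i, |z|^2 = 0.0800
Iter 8: z = 0.0321 + 0.2781i, |z|^2 = 0.0784
Iter 9: z = 0.0337 + 0.2779i, |z|^2 = 0.0783
Iter 10: z = 0.0339 + 0.2787i, |z|^2 = 0.0788
Iter 11: z = 0.0335 + 0.2789i, |z|^2 = 0.0789
Iter 12: z = 0.0333 + 0.2787i, |z|^2 = 0.0788
Iter 13: z = 0.0335 + 0.2786i, |z|^2 = 0.0787
Iter 14: z = 0.0335 + 0.2786i, |z|^2 = 0.0788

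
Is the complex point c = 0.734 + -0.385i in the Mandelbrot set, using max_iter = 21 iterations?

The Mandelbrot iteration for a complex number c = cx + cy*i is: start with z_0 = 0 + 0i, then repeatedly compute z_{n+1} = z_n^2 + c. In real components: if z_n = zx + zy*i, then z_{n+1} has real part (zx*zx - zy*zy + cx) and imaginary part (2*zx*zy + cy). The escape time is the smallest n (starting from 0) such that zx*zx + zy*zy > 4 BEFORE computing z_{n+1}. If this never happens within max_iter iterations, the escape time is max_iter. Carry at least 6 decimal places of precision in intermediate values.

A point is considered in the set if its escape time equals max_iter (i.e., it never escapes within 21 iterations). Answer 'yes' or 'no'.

z_0 = 0 + 0i, c = 0.7340 + -0.3850i
Iter 1: z = 0.7340 + -0.3850i, |z|^2 = 0.6870
Iter 2: z = 1.1245 + -0.9502i, |z|^2 = 2.1674
Iter 3: z = 1.0957 + -2.5220i, |z|^2 = 7.5612
Escaped at iteration 3

Answer: no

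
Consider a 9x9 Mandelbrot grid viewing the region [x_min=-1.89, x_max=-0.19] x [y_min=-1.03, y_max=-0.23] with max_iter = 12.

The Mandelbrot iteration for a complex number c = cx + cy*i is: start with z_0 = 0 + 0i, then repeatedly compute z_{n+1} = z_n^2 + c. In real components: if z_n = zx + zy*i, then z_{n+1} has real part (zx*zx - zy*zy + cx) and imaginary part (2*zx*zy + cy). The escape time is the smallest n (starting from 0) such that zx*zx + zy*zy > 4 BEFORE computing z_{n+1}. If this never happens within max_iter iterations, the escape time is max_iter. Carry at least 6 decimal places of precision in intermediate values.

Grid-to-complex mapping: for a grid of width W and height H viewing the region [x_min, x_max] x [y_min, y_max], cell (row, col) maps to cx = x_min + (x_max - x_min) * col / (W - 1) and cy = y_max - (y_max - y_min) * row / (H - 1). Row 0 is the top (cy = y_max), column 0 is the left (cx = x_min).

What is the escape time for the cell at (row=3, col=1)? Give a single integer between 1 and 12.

z_0 = 0 + 0i, c = -1.6775 + -0.5300i
Iter 1: z = -1.6775 + -0.5300i, |z|^2 = 3.0949
Iter 2: z = 0.8556 + 1.2482i, |z|^2 = 2.2899
Iter 3: z = -2.5033 + 1.6058i, |z|^2 = 8.8453
Escaped at iteration 3

Answer: 3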